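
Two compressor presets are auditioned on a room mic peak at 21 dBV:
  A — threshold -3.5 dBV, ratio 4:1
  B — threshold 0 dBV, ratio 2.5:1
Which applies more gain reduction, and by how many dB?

A: overshoot 24.5 dB → output overshoot 6.125 dB → GR 18.375 dB.
B: overshoot 21 dB → output overshoot 8.4 dB → GR 12.6 dB.
Difference: 5.775 dB in favour of A.

A, by 5.775 dB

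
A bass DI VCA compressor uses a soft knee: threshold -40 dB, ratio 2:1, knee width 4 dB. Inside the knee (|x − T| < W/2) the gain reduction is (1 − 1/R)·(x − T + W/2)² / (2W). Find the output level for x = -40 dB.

-40.25 dB

x − T + W/2 = -40 − (-40) + 2 = 2.
GR = (1 − 1/2) × 2² / 8 = 0.5 × 4 / 8 = 0.25 dB.
Output = -40 − 0.25 = -40.25 dB.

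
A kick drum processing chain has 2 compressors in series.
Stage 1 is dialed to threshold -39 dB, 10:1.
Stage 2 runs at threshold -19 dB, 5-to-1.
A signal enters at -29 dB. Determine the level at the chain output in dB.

Stage 1: -29 dB is 10 dB over -39 dB; at 10:1 that becomes 1 dB over, giving -38 dB.
Stage 2: -38 dB is at or below the -19 dB threshold — no compression; output -38 dB.

-38 dB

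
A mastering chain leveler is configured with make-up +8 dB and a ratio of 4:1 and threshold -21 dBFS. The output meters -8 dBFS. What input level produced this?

-1 dBFS

Before make-up, the level was -8 − 8 = -16 dBFS.
The compressed level sits -16 − (-21) = 5 dB over threshold.
Before 4:1 compression the overshoot was 5 × 4 = 20 dB, so input = -21 + 20 = -1 dBFS.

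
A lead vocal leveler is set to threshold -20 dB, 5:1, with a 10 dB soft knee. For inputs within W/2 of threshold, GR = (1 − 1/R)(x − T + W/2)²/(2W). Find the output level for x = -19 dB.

-20.44 dB

x − T + W/2 = -19 − (-20) + 5 = 6.
GR = (1 − 1/5) × 6² / 20 = 0.8 × 36 / 20 = 1.44 dB.
Output = -19 − 1.44 = -20.44 dB.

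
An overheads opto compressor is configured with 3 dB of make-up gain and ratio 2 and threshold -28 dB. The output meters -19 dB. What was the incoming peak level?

-16 dB

Remove make-up: -19 − 3 = -22 dB.
The compressed level sits -22 − (-28) = 6 dB over threshold.
Before 2:1 compression the overshoot was 6 × 2 = 12 dB, so input = -28 + 12 = -16 dB.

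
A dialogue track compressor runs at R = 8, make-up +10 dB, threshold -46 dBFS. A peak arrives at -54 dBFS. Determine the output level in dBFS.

-54 dBFS is 8 dB below the -46 dBFS threshold, so no gain reduction is applied.
Make-up gain adds 10 dB: -54 + 10 = -44 dBFS.

-44 dBFS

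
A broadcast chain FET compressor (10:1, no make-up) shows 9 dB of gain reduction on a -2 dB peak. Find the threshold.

Gain reduction = -2 − (-11) = 9 dB; output overshoot = GR / (R − 1) = 9 / 9 = 1 dB.
Threshold = output − output overshoot = -11 − 1 = -12 dB.

-12 dB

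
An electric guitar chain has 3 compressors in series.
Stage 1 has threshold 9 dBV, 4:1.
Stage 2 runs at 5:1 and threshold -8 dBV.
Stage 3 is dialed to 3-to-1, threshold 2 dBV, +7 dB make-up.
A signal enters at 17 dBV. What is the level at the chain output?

2.8 dBV

Stage 1: overshoot 8 dB → 8/4 = 2 dB → 11 dBV.
Stage 2: overshoot 19 dB → 19/5 = 3.8 dB → -4.2 dBV.
Stage 3: -4.2 dBV is at or below the 2 dBV threshold — no compression; make-up brings it to 2.8 dBV.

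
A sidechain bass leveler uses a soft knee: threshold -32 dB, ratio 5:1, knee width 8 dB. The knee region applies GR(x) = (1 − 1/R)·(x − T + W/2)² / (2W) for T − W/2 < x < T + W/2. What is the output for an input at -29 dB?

x − T + W/2 = -29 − (-32) + 4 = 7.
GR = (1 − 1/5) × 7² / 16 = 0.8 × 49 / 16 = 2.45 dB.
Output = -29 − 2.45 = -31.45 dB.

-31.45 dB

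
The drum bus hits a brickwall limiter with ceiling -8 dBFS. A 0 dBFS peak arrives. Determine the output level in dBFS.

-8 dBFS

At ∞:1, everything above -8 dBFS is held at the ceiling.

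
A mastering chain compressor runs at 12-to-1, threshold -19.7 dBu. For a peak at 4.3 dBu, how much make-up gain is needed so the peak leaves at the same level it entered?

Without make-up, output = threshold + overshoot/12 = -19.7 + 2 = -17.7 dBu.
Gap to target: 22 dB.

22 dB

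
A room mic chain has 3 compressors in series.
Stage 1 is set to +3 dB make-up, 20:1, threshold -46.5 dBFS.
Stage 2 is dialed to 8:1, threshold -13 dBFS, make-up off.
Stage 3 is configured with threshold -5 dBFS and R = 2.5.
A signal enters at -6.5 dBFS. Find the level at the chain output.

-41.5 dBFS

Stage 1: -6.5 dBFS is 40 dB over -46.5 dBFS; at 20:1 that becomes 2 dB over, giving -44.5 dBFS; +3 dB make-up → -41.5 dBFS.
Stage 2: below threshold (-41.5 ≤ -13); passes unchanged; output -41.5 dBFS.
Stage 3: -41.5 dBFS is at or below the -5 dBFS threshold — no compression; output -41.5 dBFS.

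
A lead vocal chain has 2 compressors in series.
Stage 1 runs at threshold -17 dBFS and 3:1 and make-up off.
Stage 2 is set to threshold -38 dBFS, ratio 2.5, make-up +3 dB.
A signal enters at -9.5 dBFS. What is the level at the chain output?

-25.6 dBFS

Stage 1: -9.5 dBFS is 7.5 dB over -17 dBFS; at 3:1 that becomes 2.5 dB over, giving -14.5 dBFS.
Stage 2: -14.5 dBFS is 23.5 dB over -38 dBFS; at 2.5:1 that becomes 9.4 dB over, giving -28.6 dBFS; +3 dB make-up → -25.6 dBFS.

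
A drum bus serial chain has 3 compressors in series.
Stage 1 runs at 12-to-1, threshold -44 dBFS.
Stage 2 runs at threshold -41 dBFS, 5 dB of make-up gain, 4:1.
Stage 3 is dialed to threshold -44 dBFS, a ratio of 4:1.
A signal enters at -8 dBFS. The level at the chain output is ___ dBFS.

Stage 1: -8 dBFS is 36 dB over -44 dBFS; at 12:1 that becomes 3 dB over, giving -41 dBFS.
Stage 2: -41 dBFS is at or below the -41 dBFS threshold — no compression; make-up brings it to -36 dBFS.
Stage 3: -36 dBFS is 8 dB over -44 dBFS; at 4:1 that becomes 2 dB over, giving -42 dBFS.

-42 dBFS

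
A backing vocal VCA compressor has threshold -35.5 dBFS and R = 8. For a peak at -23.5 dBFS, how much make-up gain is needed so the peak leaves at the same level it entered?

Overshoot 12 dB → 12/8 = 1.5 dB after compression, so the compressed level is -35.5 + 1.5 = -34 dBFS.
Make-up = target − compressed = -23.5 − (-34) = 10.5 dB.

10.5 dB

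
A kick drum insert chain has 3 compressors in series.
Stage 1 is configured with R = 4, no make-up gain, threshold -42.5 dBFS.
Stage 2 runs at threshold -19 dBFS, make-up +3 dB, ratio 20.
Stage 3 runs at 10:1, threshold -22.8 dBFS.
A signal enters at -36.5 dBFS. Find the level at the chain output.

-38 dBFS

Stage 1: 6 dB above -42.5 dBFS, reduced 4:1 to 1.5 dB above → -41 dBFS.
Stage 2: -41 dBFS is at or below the -19 dBFS threshold — no compression; make-up brings it to -38 dBFS.
Stage 3: -38 dBFS ≤ -22.8 dBFS, so stage 3 doesn't engage; output -38 dBFS.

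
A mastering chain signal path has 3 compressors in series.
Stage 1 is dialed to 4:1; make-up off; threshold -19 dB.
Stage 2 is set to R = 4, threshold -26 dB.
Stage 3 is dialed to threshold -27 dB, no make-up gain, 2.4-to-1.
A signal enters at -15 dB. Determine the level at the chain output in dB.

-25.75 dB

Stage 1: 4 dB above -19 dB, reduced 4:1 to 1 dB above → -18 dB.
Stage 2: overshoot 8 dB → 8/4 = 2 dB → -24 dB.
Stage 3: 3 dB above -27 dB, reduced 2.4:1 to 1.25 dB above → -25.75 dB.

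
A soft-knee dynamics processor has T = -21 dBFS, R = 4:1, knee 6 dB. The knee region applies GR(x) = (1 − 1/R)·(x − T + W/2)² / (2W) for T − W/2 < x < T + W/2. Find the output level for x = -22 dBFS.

x − T + W/2 = -22 − (-21) + 3 = 2.
GR = (1 − 1/4) × 2² / 12 = 0.75 × 4 / 12 = 0.25 dB.
Output = -22 − 0.25 = -22.25 dBFS.

-22.25 dBFS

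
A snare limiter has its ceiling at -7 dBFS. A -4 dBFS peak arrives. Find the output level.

The limiter clamps the peak to its -7 dBFS ceiling.

-7 dBFS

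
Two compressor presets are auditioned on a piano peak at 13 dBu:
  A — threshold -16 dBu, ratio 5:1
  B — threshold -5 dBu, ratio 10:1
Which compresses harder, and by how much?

A, by 7 dB

A: GR = 29 − 29/5 = 23.2 dB.
B: GR = 18 − 18/10 = 16.2 dB.
Difference: 7 dB in favour of A.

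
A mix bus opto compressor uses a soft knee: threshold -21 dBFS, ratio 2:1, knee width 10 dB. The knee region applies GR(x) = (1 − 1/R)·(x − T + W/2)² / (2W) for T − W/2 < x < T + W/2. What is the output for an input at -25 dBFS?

-25.025 dBFS

x − T + W/2 = -25 − (-21) + 5 = 1.
GR = (1 − 1/2) × 1² / 20 = 0.5 × 1 / 20 = 0.025 dB.
Output = -25 − 0.025 = -25.025 dBFS.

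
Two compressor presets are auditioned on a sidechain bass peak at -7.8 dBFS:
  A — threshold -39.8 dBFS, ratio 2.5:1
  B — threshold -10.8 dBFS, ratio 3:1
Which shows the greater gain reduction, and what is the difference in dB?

A: 32 dB over, compressed to 12.8 dB over, so 19.2 dB of GR.
B: 3 dB over, compressed to 1 dB over, so 2 dB of GR.
Difference: 17.2 dB in favour of A.

A, by 17.2 dB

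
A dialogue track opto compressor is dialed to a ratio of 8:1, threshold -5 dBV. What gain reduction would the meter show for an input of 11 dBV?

14 dB

The signal is 16 dB above threshold.
After 8:1 compression the overshoot becomes 16/8 = 2 dB.
Gain reduction = 16 − 2 = 14 dB.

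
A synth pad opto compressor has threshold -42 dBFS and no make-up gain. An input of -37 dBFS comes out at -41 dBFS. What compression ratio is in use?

Input overshoot = -37 − (-42) = 5 dB; output overshoot = -41 − (-42) = 1 dB.
Ratio = 5 / 1 = 5.

5:1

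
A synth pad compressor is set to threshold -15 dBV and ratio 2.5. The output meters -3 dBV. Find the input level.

15 dBV

The compressed level sits -3 − (-15) = 12 dB over threshold.
Input overshoot = R × output overshoot = 30 dB → input = -15 + 30 = 15 dBV.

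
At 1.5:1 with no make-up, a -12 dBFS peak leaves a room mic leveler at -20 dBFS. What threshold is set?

Let T be the threshold. Output overshoot = (input overshoot)/R, so -20 − T = (-12 − T)/1.5.
1.5·(-20 − T) = -12 − T → 0.5·T = -30 − (-12) = -18.
T = -18/0.5 = -36 dBFS.

-36 dBFS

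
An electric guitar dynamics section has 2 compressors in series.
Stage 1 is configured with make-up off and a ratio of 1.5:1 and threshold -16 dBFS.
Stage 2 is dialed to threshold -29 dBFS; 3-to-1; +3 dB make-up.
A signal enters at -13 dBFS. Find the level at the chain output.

-21 dBFS

Stage 1: overshoot 3 dB → 3/1.5 = 2 dB → -14 dBFS.
Stage 2: overshoot 15 dB → 15/3 = 5 dB → -24 dBFS; +3 dB make-up → -21 dBFS.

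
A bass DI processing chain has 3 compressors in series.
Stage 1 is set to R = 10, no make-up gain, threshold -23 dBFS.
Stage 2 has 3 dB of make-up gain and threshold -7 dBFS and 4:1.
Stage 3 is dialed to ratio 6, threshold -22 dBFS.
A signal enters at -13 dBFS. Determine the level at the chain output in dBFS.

-21.5 dBFS

Stage 1: 10 dB above -23 dBFS, reduced 10:1 to 1 dB above → -22 dBFS.
Stage 2: -22 dBFS ≤ -7 dBFS, so stage 2 doesn't engage; make-up brings it to -19 dBFS.
Stage 3: 3 dB above -22 dBFS, reduced 6:1 to 0.5 dB above → -21.5 dBFS.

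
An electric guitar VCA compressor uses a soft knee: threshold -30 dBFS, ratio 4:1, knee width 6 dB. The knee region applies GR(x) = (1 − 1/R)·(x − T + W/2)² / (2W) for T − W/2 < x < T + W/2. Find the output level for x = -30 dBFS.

x − T + W/2 = -30 − (-30) + 3 = 3.
GR = (1 − 1/4) × 3² / 12 = 0.75 × 9 / 12 = 0.5625 dB.
Output = -30 − 0.5625 = -30.5625 dBFS.

-30.5625 dBFS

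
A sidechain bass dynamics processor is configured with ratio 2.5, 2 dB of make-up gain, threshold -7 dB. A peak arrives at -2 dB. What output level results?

-3 dB

Overshoot: -2 − (-7) = 5 dB.
At 2.5:1 the overshoot is divided by 2.5, leaving 2 dB above threshold.
That puts the output at -5 dB; make-up adds 2 dB, giving -3 dB.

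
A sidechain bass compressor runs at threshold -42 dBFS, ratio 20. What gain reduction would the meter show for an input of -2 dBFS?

38 dB

The signal is 40 dB above threshold.
A 20:1 ratio leaves 2 dB of that excess.
Gain reduction = 40 − 2 = 38 dB.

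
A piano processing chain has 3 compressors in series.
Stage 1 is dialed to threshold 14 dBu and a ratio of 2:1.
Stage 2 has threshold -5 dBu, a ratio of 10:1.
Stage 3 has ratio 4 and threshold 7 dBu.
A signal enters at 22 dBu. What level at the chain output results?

-2.7 dBu

Stage 1: 22 dBu is 8 dB over 14 dBu; at 2:1 that becomes 4 dB over, giving 18 dBu.
Stage 2: 23 dB above -5 dBu, reduced 10:1 to 2.3 dB above → -2.7 dBu.
Stage 3: below threshold (-2.7 ≤ 7); passes unchanged; output -2.7 dBu.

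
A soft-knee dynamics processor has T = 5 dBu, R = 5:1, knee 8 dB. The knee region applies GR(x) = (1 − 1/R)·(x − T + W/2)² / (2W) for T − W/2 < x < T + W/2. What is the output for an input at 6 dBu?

4.75 dBu

x − T + W/2 = 6 − 5 + 4 = 5.
GR = (1 − 1/5) × 5² / 16 = 0.8 × 25 / 16 = 1.25 dB.
Output = 6 − 1.25 = 4.75 dBu.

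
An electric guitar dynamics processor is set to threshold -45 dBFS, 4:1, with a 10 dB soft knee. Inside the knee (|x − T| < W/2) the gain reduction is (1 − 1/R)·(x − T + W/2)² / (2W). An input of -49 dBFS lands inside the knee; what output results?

x − T + W/2 = -49 − (-45) + 5 = 1.
GR = (1 − 1/4) × 1² / 20 = 0.75 × 1 / 20 = 0.0375 dB.
Output = -49 − 0.0375 = -49.0375 dBFS.

-49.0375 dBFS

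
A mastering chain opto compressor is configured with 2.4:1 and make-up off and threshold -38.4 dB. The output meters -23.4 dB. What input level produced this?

That's 15 dB above the -38.4 dB threshold.
Input overshoot = R × output overshoot = 36 dB → input = -38.4 + 36 = -2.4 dB.

-2.4 dB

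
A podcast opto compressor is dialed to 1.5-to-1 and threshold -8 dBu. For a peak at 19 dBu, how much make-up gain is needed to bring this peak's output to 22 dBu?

Overshoot 27 dB → 27/1.5 = 18 dB after compression, so the compressed level is -8 + 18 = 10 dBu.
Make-up = target − compressed = 22 − 10 = 12 dB.

12 dB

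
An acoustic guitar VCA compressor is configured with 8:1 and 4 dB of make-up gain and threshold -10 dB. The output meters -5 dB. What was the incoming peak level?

-2 dB

Stripping the +4 dB make-up gives -9 dB at the gain stage.
Post-compression overshoot = -9 − (-10) = 1 dB.
Input overshoot = R × output overshoot = 8 dB → input = -10 + 8 = -2 dB.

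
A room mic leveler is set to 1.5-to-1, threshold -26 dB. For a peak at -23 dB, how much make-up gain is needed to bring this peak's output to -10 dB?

Overshoot 3 dB → 3/1.5 = 2 dB after compression, so the compressed level is -26 + 2 = -24 dB.
Make-up = target − compressed = -10 − (-24) = 14 dB.

14 dB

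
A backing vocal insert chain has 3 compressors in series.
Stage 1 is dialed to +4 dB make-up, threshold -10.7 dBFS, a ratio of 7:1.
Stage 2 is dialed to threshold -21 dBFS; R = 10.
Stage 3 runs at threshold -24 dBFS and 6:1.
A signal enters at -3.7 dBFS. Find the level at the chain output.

-23.245 dBFS

Stage 1: -3.7 dBFS is 7 dB over -10.7 dBFS; at 7:1 that becomes 1 dB over, giving -9.7 dBFS; +4 dB make-up → -5.7 dBFS.
Stage 2: -5.7 dBFS is 15.3 dB over -21 dBFS; at 10:1 that becomes 1.53 dB over, giving -19.47 dBFS.
Stage 3: 4.53 dB above -24 dBFS, reduced 6:1 to 0.755 dB above → -23.245 dBFS.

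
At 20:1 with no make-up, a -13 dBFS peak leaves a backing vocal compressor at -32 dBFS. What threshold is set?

Let T be the threshold. Output overshoot = (input overshoot)/R, so -32 − T = (-13 − T)/20.
20·(-32 − T) = -13 − T → 19·T = -640 − (-13) = -627.
T = -627/19 = -33 dBFS.

-33 dBFS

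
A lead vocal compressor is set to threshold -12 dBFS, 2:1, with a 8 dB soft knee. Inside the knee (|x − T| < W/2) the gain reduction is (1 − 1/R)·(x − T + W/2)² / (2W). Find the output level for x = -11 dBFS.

-11.78125 dBFS

x − T + W/2 = -11 − (-12) + 4 = 5.
GR = (1 − 1/2) × 5² / 16 = 0.5 × 25 / 16 = 0.78125 dB.
Output = -11 − 0.78125 = -11.78125 dBFS.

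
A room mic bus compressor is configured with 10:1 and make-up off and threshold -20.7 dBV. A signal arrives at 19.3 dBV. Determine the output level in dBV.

The input is 40 dB above the -20.7 dBV threshold.
At 10:1 the overshoot is divided by 10, leaving 4 dB above threshold.
That puts the output at -16.7 dBV.

-16.7 dBV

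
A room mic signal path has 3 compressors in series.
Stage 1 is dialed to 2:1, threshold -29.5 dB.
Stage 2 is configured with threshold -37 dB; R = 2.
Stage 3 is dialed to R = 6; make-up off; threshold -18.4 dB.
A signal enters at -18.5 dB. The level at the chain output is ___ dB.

-30.5 dB

Stage 1: overshoot 11 dB → 11/2 = 5.5 dB → -24 dB.
Stage 2: -24 dB is 13 dB over -37 dB; at 2:1 that becomes 6.5 dB over, giving -30.5 dB.
Stage 3: below threshold (-30.5 ≤ -18.4); passes unchanged; output -30.5 dB.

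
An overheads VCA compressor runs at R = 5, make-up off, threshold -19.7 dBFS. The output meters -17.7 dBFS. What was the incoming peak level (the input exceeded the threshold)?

-9.7 dBFS

Post-compression overshoot = -17.7 − (-19.7) = 2 dB.
Input overshoot = R × output overshoot = 10 dB → input = -19.7 + 10 = -9.7 dBFS.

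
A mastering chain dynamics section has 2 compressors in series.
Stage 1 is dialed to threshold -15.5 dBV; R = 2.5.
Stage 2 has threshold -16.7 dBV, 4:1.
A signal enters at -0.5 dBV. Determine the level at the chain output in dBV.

Stage 1: -0.5 dBV is 15 dB over -15.5 dBV; at 2.5:1 that becomes 6 dB over, giving -9.5 dBV.
Stage 2: 7.2 dB above -16.7 dBV, reduced 4:1 to 1.8 dB above → -14.9 dBV.

-14.9 dBV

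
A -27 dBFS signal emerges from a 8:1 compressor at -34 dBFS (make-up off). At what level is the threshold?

Let T be the threshold. Output overshoot = (input overshoot)/R, so -34 − T = (-27 − T)/8.
8·(-34 − T) = -27 − T → 7·T = -272 − (-27) = -245.
T = -245/7 = -35 dBFS.

-35 dBFS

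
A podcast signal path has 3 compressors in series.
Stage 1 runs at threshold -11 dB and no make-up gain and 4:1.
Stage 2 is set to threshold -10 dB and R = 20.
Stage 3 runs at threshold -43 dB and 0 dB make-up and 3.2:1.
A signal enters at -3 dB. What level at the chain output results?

Stage 1: 8 dB above -11 dB, reduced 4:1 to 2 dB above → -9 dB.
Stage 2: overshoot 1 dB → 1/20 = 0.05 dB → -9.95 dB.
Stage 3: -9.95 dB is 33.05 dB over -43 dB; at 3.2:1 that becomes 10.328125 dB over, giving -32.671875 dB.

-32.671875 dB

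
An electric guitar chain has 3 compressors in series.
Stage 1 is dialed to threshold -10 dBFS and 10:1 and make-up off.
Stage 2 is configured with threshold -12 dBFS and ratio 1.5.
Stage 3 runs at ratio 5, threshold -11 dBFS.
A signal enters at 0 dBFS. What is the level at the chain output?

-10.8 dBFS

Stage 1: 10 dB above -10 dBFS, reduced 10:1 to 1 dB above → -9 dBFS.
Stage 2: -9 dBFS is 3 dB over -12 dBFS; at 1.5:1 that becomes 2 dB over, giving -10 dBFS.
Stage 3: overshoot 1 dB → 1/5 = 0.2 dB → -10.8 dBFS.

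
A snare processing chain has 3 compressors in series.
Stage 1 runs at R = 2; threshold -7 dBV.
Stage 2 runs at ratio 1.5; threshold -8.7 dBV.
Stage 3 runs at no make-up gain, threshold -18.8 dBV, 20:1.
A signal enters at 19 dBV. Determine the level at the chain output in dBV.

-17.805 dBV

Stage 1: 26 dB above -7 dBV, reduced 2:1 to 13 dB above → 6 dBV.
Stage 2: 14.7 dB above -8.7 dBV, reduced 1.5:1 to 9.8 dB above → 1.1 dBV.
Stage 3: 1.1 dBV is 19.9 dB over -18.8 dBV; at 20:1 that becomes 0.995 dB over, giving -17.805 dBV.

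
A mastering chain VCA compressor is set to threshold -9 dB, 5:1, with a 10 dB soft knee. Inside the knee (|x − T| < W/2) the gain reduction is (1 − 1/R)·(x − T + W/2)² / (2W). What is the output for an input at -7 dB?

x − T + W/2 = -7 − (-9) + 5 = 7.
GR = (1 − 1/5) × 7² / 20 = 0.8 × 49 / 20 = 1.96 dB.
Output = -7 − 1.96 = -8.96 dB.

-8.96 dB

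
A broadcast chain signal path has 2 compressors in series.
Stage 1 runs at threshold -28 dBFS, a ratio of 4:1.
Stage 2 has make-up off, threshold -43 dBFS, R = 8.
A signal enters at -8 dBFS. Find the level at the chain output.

Stage 1: overshoot 20 dB → 20/4 = 5 dB → -23 dBFS.
Stage 2: 20 dB above -43 dBFS, reduced 8:1 to 2.5 dB above → -40.5 dBFS.

-40.5 dBFS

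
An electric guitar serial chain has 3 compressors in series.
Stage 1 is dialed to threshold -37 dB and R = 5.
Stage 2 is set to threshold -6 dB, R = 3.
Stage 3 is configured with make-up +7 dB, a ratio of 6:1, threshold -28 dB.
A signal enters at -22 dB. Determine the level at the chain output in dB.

-27 dB

Stage 1: -22 dB is 15 dB over -37 dB; at 5:1 that becomes 3 dB over, giving -34 dB.
Stage 2: below threshold (-34 ≤ -6); passes unchanged; output -34 dB.
Stage 3: below threshold (-34 ≤ -28); passes unchanged; make-up brings it to -27 dB.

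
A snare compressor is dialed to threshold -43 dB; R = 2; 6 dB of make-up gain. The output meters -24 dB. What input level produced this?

-17 dB

Remove make-up: -24 − 6 = -30 dB.
The compressed level sits -30 − (-43) = 13 dB over threshold.
Before 2:1 compression the overshoot was 13 × 2 = 26 dB, so input = -43 + 26 = -17 dB.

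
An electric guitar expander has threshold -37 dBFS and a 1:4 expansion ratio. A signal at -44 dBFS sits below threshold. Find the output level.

-65 dBFS

The input is 7 dB below the -37 dBFS threshold.
A 1:4 expander multiplies undershoot by 4: 7 × 4 = 28 dB below threshold.
Output = -37 − 28 = -65 dBFS.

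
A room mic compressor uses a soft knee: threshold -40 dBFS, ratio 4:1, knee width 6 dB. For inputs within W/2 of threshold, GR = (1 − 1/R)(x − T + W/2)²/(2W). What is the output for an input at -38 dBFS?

x − T + W/2 = -38 − (-40) + 3 = 5.
GR = (1 − 1/4) × 5² / 12 = 0.75 × 25 / 12 = 1.5625 dB.
Output = -38 − 1.5625 = -39.5625 dBFS.

-39.5625 dBFS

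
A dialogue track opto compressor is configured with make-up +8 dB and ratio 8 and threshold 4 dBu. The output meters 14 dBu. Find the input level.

Before make-up, the level was 14 − 8 = 6 dBu.
That's 2 dB above the 4 dBu threshold.
Before 8:1 compression the overshoot was 2 × 8 = 16 dB, so input = 4 + 16 = 20 dBu.

20 dBu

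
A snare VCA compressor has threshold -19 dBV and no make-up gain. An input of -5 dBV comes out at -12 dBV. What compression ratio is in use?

2:1

Input overshoot = -5 − (-19) = 14 dB; output overshoot = -12 − (-19) = 7 dB.
Ratio = 14 / 7 = 2.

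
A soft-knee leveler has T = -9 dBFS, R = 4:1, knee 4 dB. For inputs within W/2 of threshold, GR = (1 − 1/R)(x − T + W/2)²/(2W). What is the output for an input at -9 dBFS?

x − T + W/2 = -9 − (-9) + 2 = 2.
GR = (1 − 1/4) × 2² / 8 = 0.75 × 4 / 8 = 0.375 dB.
Output = -9 − 0.375 = -9.375 dBFS.

-9.375 dBFS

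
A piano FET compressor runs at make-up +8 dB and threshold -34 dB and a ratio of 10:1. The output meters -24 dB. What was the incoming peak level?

Before make-up, the level was -24 − 8 = -32 dB.
The compressed level sits -32 − (-34) = 2 dB over threshold.
Before 10:1 compression the overshoot was 2 × 10 = 20 dB, so input = -34 + 20 = -14 dB.

-14 dB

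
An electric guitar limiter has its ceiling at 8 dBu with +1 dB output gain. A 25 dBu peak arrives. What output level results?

The limiter clamps the peak to its 8 dBu ceiling.
Output gain then adds 1 dB: 8 + 1 = 9 dBu.

9 dBu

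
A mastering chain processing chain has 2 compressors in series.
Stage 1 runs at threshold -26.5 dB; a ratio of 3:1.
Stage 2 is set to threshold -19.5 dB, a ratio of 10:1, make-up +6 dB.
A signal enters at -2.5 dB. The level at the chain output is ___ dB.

-13.4 dB

Stage 1: -2.5 dB is 24 dB over -26.5 dB; at 3:1 that becomes 8 dB over, giving -18.5 dB.
Stage 2: overshoot 1 dB → 1/10 = 0.1 dB → -19.4 dB; +6 dB make-up → -13.4 dB.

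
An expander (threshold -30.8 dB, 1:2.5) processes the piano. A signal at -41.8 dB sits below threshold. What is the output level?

-58.3 dB

Below threshold, a 1:2.5 expander applies gain = (2.5−1)×(T − x) of attenuation.
(2.5−1) × 11 = 16.5 dB, so output = -41.8 − 16.5 = -58.3 dB.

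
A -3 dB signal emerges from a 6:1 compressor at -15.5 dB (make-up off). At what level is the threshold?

-18 dB

Input is 15 dB above T (since output overshoot × R = input overshoot: (-15.5 − T)·6 = -3 − T gives T = -18 dB).
Check: -18 + (-3 − (-18))/6 = -18 + 2.5 = -15.5 dB. ✓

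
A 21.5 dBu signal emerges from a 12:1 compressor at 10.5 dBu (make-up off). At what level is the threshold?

Input is 12 dB above T (since output overshoot × R = input overshoot: (10.5 − T)·12 = 21.5 − T gives T = 9.5 dBu).
Check: 9.5 + (21.5 − 9.5)/12 = 9.5 + 1 = 10.5 dBu. ✓

9.5 dBu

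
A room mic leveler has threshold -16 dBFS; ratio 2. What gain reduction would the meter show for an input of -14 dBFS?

1 dB

Overshoot = -14 − (-16) = 2 dB.
After 2:1 compression the overshoot becomes 2/2 = 1 dB.
Gain reduction = 2 − 1 = 1 dB.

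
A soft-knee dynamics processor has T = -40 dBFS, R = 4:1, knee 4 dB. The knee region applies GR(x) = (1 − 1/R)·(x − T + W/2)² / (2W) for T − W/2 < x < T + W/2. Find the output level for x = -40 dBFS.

x − T + W/2 = -40 − (-40) + 2 = 2.
GR = (1 − 1/4) × 2² / 8 = 0.75 × 4 / 8 = 0.375 dB.
Output = -40 − 0.375 = -40.375 dBFS.

-40.375 dBFS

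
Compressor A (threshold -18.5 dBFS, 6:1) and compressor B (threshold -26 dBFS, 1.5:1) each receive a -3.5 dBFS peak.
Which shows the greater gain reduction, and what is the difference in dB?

A, by 5 dB

A: GR = 15 − 15/6 = 12.5 dB.
B: GR = 22.5 − 22.5/1.5 = 7.5 dB.
A applies 5 dB more gain reduction.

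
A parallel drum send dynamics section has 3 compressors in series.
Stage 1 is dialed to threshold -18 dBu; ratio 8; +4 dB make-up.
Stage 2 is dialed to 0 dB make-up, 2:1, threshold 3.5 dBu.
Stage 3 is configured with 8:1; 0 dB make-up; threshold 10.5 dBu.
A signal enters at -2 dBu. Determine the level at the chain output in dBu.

-12 dBu

Stage 1: -2 dBu is 16 dB over -18 dBu; at 8:1 that becomes 2 dB over, giving -16 dBu; +4 dB make-up → -12 dBu.
Stage 2: -12 dBu is at or below the 3.5 dBu threshold — no compression; output -12 dBu.
Stage 3: -12 dBu ≤ 10.5 dBu, so stage 3 doesn't engage; output -12 dBu.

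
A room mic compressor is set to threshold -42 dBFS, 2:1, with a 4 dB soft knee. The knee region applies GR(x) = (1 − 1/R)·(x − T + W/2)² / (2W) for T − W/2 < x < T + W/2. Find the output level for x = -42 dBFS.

-42.25 dBFS

x − T + W/2 = -42 − (-42) + 2 = 2.
GR = (1 − 1/2) × 2² / 8 = 0.5 × 4 / 8 = 0.25 dB.
Output = -42 − 0.25 = -42.25 dBFS.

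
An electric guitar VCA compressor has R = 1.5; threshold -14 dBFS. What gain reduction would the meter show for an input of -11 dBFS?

1 dB

The signal is 3 dB above threshold.
A 1.5:1 ratio leaves 2 dB of that excess.
Gain reduction = 3 − 2 = 1 dB.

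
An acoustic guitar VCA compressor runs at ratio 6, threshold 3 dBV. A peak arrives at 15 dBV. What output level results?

15 dBV sits 12 dB over threshold.
The 12 dB excess becomes 2 dB after 6:1 reduction.
Output = 3 + 2 = 5 dBV.

5 dBV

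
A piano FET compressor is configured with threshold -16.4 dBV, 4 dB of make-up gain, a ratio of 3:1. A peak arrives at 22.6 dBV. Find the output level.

22.6 dBV sits 39 dB over threshold.
The 39 dB excess becomes 13 dB after 3:1 reduction.
Output = -16.4 + 13 = -3.4 dBV; make-up adds 4 dB, giving 0.6 dBV.

0.6 dBV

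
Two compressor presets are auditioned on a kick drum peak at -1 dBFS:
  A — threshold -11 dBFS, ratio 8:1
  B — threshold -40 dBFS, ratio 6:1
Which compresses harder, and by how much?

B, by 23.75 dB

A: 10 dB over, compressed to 1.25 dB over, so 8.75 dB of GR.
B: 39 dB over, compressed to 6.5 dB over, so 32.5 dB of GR.
B reduces 23.75 dB more.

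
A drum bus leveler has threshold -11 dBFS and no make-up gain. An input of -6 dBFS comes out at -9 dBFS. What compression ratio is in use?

Input overshoot = -6 − (-11) = 5 dB; output overshoot = -9 − (-11) = 2 dB.
Ratio = 5 / 2 = 2.5.

2.5:1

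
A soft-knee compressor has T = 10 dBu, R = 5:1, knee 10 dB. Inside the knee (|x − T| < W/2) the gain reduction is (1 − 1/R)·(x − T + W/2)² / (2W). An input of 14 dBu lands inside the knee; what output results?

x − T + W/2 = 14 − 10 + 5 = 9.
GR = (1 − 1/5) × 9² / 20 = 0.8 × 81 / 20 = 3.24 dB.
Output = 14 − 3.24 = 10.76 dBu.

10.76 dBu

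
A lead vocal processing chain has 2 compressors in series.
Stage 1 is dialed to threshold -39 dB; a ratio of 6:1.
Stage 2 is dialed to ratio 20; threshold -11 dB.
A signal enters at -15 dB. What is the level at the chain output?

-35 dB

Stage 1: 24 dB above -39 dB, reduced 6:1 to 4 dB above → -35 dB.
Stage 2: below threshold (-35 ≤ -11); passes unchanged; output -35 dB.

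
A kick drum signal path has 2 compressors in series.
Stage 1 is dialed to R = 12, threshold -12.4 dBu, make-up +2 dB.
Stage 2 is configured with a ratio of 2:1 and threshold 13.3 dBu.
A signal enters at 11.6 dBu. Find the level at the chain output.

Stage 1: 11.6 dBu is 24 dB over -12.4 dBu; at 12:1 that becomes 2 dB over, giving -10.4 dBu; +2 dB make-up → -8.4 dBu.
Stage 2: -8.4 dBu is at or below the 13.3 dBu threshold — no compression; output -8.4 dBu.

-8.4 dBu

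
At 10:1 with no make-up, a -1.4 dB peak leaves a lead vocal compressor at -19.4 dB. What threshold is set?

Gain reduction = -1.4 − (-19.4) = 18 dB; output overshoot = GR / (R − 1) = 18 / 9 = 2 dB.
Threshold = output − output overshoot = -19.4 − 2 = -21.4 dB.

-21.4 dB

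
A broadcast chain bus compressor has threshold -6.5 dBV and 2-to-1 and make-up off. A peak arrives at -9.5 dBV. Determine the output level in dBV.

-9.5 dBV is 3 dB below the -6.5 dBV threshold, so no gain reduction is applied.
Output = input = -9.5 dBV.

-9.5 dBV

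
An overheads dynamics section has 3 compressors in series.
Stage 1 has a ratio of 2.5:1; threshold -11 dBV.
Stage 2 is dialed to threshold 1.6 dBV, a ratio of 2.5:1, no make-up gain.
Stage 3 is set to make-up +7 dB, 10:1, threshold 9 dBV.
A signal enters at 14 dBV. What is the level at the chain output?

Stage 1: 25 dB above -11 dBV, reduced 2.5:1 to 10 dB above → -1 dBV.
Stage 2: below threshold (-1 ≤ 1.6); passes unchanged; output -1 dBV.
Stage 3: -1 dBV ≤ 9 dBV, so stage 3 doesn't engage; make-up brings it to 6 dBV.

6 dBV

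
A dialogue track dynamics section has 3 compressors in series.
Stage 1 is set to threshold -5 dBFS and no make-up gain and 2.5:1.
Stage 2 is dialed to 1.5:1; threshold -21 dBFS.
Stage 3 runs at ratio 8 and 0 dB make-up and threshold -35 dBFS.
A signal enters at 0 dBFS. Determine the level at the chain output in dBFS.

-31.75 dBFS

Stage 1: 0 dBFS is 5 dB over -5 dBFS; at 2.5:1 that becomes 2 dB over, giving -3 dBFS.
Stage 2: overshoot 18 dB → 18/1.5 = 12 dB → -9 dBFS.
Stage 3: overshoot 26 dB → 26/8 = 3.25 dB → -31.75 dBFS.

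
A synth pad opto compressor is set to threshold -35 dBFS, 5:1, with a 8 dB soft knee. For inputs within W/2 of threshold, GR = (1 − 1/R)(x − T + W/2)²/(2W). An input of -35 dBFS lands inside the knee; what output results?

-35.8 dBFS

x − T + W/2 = -35 − (-35) + 4 = 4.
GR = (1 − 1/5) × 4² / 16 = 0.8 × 16 / 16 = 0.8 dB.
Output = -35 − 0.8 = -35.8 dBFS.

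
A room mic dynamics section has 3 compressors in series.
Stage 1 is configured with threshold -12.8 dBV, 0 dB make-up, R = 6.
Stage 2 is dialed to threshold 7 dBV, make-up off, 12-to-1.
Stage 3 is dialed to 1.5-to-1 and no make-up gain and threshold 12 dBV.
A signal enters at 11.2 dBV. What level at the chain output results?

Stage 1: overshoot 24 dB → 24/6 = 4 dB → -8.8 dBV.
Stage 2: -8.8 dBV ≤ 7 dBV, so stage 2 doesn't engage; output -8.8 dBV.
Stage 3: -8.8 dBV ≤ 12 dBV, so stage 3 doesn't engage; output -8.8 dBV.

-8.8 dBV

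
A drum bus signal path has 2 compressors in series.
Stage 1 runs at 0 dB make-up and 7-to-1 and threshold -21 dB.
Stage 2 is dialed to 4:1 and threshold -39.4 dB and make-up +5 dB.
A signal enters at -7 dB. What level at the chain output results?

-29.3 dB

Stage 1: 14 dB above -21 dB, reduced 7:1 to 2 dB above → -19 dB.
Stage 2: overshoot 20.4 dB → 20.4/4 = 5.1 dB → -34.3 dB; +5 dB make-up → -29.3 dB.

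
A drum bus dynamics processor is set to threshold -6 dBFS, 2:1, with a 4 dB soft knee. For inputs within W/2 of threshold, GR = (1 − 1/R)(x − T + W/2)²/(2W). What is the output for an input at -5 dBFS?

x − T + W/2 = -5 − (-6) + 2 = 3.
GR = (1 − 1/2) × 3² / 8 = 0.5 × 9 / 8 = 0.5625 dB.
Output = -5 − 0.5625 = -5.5625 dBFS.

-5.5625 dBFS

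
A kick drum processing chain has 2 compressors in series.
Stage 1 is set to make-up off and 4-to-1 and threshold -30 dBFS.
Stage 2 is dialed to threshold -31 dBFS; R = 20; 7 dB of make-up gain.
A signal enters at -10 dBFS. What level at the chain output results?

Stage 1: overshoot 20 dB → 20/4 = 5 dB → -25 dBFS.
Stage 2: 6 dB above -31 dBFS, reduced 20:1 to 0.3 dB above → -30.7 dBFS; +7 dB make-up → -23.7 dBFS.

-23.7 dBFS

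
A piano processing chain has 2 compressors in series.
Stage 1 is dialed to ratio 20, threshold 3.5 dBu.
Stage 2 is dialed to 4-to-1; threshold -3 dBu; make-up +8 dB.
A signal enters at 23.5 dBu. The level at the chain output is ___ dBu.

6.875 dBu

Stage 1: 23.5 dBu is 20 dB over 3.5 dBu; at 20:1 that becomes 1 dB over, giving 4.5 dBu.
Stage 2: 4.5 dBu is 7.5 dB over -3 dBu; at 4:1 that becomes 1.875 dB over, giving -1.125 dBu; +8 dB make-up → 6.875 dBu.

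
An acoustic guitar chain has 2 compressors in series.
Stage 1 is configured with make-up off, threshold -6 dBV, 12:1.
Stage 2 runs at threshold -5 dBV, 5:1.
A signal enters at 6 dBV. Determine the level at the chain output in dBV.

Stage 1: 6 dBV is 12 dB over -6 dBV; at 12:1 that becomes 1 dB over, giving -5 dBV.
Stage 2: -5 dBV is at or below the -5 dBV threshold — no compression; output -5 dBV.

-5 dBV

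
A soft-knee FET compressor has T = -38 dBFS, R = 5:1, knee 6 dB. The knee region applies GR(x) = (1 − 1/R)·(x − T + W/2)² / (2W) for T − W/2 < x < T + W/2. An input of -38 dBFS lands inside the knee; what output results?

x − T + W/2 = -38 − (-38) + 3 = 3.
GR = (1 − 1/5) × 3² / 12 = 0.8 × 9 / 12 = 0.6 dB.
Output = -38 − 0.6 = -38.6 dBFS.

-38.6 dBFS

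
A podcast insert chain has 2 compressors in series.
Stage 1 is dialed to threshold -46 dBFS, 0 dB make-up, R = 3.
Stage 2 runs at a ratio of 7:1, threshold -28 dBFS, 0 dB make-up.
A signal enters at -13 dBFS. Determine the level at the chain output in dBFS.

Stage 1: -13 dBFS is 33 dB over -46 dBFS; at 3:1 that becomes 11 dB over, giving -35 dBFS.
Stage 2: below threshold (-35 ≤ -28); passes unchanged; output -35 dBFS.

-35 dBFS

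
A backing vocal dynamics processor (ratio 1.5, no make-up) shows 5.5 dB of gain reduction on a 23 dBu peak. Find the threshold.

Gain reduction = 23 − 17.5 = 5.5 dB; output overshoot = GR / (R − 1) = 5.5 / 0.5 = 11 dB.
Threshold = output − output overshoot = 17.5 − 11 = 6.5 dBu.

6.5 dBu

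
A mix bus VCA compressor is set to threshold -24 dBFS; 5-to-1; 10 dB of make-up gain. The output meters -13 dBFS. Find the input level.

-19 dBFS

Before make-up, the level was -13 − 10 = -23 dBFS.
That's 1 dB above the -24 dBFS threshold.
Before 5:1 compression the overshoot was 1 × 5 = 5 dB, so input = -24 + 5 = -19 dBFS.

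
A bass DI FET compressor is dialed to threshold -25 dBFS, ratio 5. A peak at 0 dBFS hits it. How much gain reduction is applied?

20 dB

The signal is 25 dB above threshold.
A 5:1 ratio leaves 5 dB of that excess.
GR = overshoot in − overshoot out = 25 − 5 = 20 dB.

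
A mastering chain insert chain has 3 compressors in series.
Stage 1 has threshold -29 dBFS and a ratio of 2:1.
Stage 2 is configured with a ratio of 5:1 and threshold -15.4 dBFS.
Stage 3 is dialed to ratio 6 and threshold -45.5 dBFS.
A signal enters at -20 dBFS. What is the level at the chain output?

Stage 1: 9 dB above -29 dBFS, reduced 2:1 to 4.5 dB above → -24.5 dBFS.
Stage 2: -24.5 dBFS ≤ -15.4 dBFS, so stage 2 doesn't engage; output -24.5 dBFS.
Stage 3: overshoot 21 dB → 21/6 = 3.5 dB → -42 dBFS.

-42 dBFS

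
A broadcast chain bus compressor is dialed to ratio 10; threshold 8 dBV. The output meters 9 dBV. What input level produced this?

The compressed level sits 9 − 8 = 1 dB over threshold.
Undo the ratio: input overshoot = 1 × 10 = 10 dB, giving input = 18 dBV.

18 dBV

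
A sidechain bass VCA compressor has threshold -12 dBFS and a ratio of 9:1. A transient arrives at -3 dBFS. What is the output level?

-11 dBFS

The input is 9 dB above the -12 dBFS threshold.
9:1 compression reduces that to 9/9 = 1 dB over.
So the level is -12 + 1 = -11 dBFS.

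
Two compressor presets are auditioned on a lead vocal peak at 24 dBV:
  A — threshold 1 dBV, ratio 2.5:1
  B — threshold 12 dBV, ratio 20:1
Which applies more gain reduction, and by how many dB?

A, by 2.4 dB

A: 23 dB over, compressed to 9.2 dB over, so 13.8 dB of GR.
B: 12 dB over, compressed to 0.6 dB over, so 11.4 dB of GR.
A applies 2.4 dB more gain reduction.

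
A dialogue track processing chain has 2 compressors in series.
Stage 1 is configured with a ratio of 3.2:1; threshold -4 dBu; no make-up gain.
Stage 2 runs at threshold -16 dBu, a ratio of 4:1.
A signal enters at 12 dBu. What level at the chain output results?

Stage 1: overshoot 16 dB → 16/3.2 = 5 dB → 1 dBu.
Stage 2: overshoot 17 dB → 17/4 = 4.25 dB → -11.75 dBu.

-11.75 dBu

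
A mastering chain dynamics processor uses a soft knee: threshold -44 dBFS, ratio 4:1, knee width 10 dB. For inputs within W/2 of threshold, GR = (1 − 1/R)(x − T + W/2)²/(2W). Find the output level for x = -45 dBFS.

-45.6 dBFS

x − T + W/2 = -45 − (-44) + 5 = 4.
GR = (1 − 1/4) × 4² / 20 = 0.75 × 16 / 20 = 0.6 dB.
Output = -45 − 0.6 = -45.6 dBFS.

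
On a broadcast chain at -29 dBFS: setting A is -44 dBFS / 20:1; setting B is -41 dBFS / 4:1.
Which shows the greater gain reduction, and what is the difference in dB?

A, by 5.25 dB

A: overshoot 15 dB → output overshoot 0.75 dB → GR 14.25 dB.
B: overshoot 12 dB → output overshoot 3 dB → GR 9 dB.
A reduces 5.25 dB more.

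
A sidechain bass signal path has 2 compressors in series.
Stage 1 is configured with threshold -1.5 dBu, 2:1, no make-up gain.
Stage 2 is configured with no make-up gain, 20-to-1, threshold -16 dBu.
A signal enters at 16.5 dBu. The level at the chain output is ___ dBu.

-14.825 dBu

Stage 1: 18 dB above -1.5 dBu, reduced 2:1 to 9 dB above → 7.5 dBu.
Stage 2: 23.5 dB above -16 dBu, reduced 20:1 to 1.175 dB above → -14.825 dBu.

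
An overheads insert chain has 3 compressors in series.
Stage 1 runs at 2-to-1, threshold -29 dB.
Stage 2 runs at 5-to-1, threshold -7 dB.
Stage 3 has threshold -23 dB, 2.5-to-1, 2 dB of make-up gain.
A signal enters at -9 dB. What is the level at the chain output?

Stage 1: 20 dB above -29 dB, reduced 2:1 to 10 dB above → -19 dB.
Stage 2: below threshold (-19 ≤ -7); passes unchanged; output -19 dB.
Stage 3: overshoot 4 dB → 4/2.5 = 1.6 dB → -21.4 dB; +2 dB make-up → -19.4 dB.

-19.4 dB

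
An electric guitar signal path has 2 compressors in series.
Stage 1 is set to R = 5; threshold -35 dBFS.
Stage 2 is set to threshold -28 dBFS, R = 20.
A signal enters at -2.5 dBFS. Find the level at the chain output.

-28.5 dBFS

Stage 1: -2.5 dBFS is 32.5 dB over -35 dBFS; at 5:1 that becomes 6.5 dB over, giving -28.5 dBFS.
Stage 2: -28.5 dBFS ≤ -28 dBFS, so stage 2 doesn't engage; output -28.5 dBFS.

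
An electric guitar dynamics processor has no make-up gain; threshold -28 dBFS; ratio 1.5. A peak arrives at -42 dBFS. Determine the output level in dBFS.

-42 dBFS is 14 dB below the -28 dBFS threshold, so no gain reduction is applied.
Output = input = -42 dBFS.

-42 dBFS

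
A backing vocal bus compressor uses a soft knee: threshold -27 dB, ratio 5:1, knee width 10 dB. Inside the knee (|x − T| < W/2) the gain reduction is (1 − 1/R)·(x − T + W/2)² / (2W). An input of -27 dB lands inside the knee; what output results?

-28 dB

x − T + W/2 = -27 − (-27) + 5 = 5.
GR = (1 − 1/5) × 5² / 20 = 0.8 × 25 / 20 = 1 dB.
Output = -27 − 1 = -28 dB.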